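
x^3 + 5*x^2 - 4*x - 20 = (x - 2)*(x + 2)*(x + 5)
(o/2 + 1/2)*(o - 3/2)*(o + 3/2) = o^3/2 + o^2/2 - 9*o/8 - 9/8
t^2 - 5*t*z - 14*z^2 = (t - 7*z)*(t + 2*z)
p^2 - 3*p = p*(p - 3)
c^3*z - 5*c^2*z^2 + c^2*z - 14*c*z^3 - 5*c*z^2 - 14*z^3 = (c - 7*z)*(c + 2*z)*(c*z + z)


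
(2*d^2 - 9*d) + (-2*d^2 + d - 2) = -8*d - 2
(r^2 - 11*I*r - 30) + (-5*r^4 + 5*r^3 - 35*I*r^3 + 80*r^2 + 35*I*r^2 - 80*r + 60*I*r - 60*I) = -5*r^4 + 5*r^3 - 35*I*r^3 + 81*r^2 + 35*I*r^2 - 80*r + 49*I*r - 30 - 60*I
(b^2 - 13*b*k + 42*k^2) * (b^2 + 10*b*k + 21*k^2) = b^4 - 3*b^3*k - 67*b^2*k^2 + 147*b*k^3 + 882*k^4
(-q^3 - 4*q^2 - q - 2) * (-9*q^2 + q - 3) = 9*q^5 + 35*q^4 + 8*q^3 + 29*q^2 + q + 6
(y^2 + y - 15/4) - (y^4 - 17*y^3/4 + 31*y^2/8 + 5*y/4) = -y^4 + 17*y^3/4 - 23*y^2/8 - y/4 - 15/4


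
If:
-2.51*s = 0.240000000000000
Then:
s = -0.10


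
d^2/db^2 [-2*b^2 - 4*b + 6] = -4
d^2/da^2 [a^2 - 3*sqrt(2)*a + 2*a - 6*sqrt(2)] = 2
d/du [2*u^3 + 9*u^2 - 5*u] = 6*u^2 + 18*u - 5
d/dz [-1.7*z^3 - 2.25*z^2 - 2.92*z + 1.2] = -5.1*z^2 - 4.5*z - 2.92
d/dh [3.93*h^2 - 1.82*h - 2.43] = 7.86*h - 1.82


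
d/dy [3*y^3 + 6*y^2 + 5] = 3*y*(3*y + 4)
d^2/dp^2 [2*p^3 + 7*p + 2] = 12*p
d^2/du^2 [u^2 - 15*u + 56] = 2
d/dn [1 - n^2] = -2*n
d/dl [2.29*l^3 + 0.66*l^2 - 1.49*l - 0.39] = 6.87*l^2 + 1.32*l - 1.49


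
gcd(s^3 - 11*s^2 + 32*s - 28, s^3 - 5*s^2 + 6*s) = s - 2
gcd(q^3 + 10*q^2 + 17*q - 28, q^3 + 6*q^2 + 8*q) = q + 4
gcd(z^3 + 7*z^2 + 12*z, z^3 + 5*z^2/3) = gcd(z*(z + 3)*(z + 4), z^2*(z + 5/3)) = z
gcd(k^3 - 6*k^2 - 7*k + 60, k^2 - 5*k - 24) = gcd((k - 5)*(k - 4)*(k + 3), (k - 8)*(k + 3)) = k + 3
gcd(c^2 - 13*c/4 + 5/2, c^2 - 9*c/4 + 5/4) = c - 5/4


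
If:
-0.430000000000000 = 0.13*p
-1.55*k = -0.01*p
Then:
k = -0.02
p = -3.31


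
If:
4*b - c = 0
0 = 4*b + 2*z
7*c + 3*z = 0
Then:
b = 0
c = 0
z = 0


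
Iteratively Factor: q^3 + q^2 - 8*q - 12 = (q - 3)*(q^2 + 4*q + 4) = (q - 3)*(q + 2)*(q + 2)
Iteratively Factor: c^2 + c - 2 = (c + 2)*(c - 1)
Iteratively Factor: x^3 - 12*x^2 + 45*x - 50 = (x - 5)*(x^2 - 7*x + 10) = (x - 5)*(x - 2)*(x - 5)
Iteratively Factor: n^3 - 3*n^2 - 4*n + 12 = (n - 2)*(n^2 - n - 6) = (n - 2)*(n + 2)*(n - 3)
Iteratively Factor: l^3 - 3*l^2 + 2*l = (l)*(l^2 - 3*l + 2) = l*(l - 1)*(l - 2)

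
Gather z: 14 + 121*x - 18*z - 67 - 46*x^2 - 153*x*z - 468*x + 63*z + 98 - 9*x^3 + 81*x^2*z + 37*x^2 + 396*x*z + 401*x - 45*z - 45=-9*x^3 - 9*x^2 + 54*x + z*(81*x^2 + 243*x)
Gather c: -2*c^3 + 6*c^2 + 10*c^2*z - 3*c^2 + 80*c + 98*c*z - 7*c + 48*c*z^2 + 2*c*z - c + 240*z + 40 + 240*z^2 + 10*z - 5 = -2*c^3 + c^2*(10*z + 3) + c*(48*z^2 + 100*z + 72) + 240*z^2 + 250*z + 35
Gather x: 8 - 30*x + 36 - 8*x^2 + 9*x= -8*x^2 - 21*x + 44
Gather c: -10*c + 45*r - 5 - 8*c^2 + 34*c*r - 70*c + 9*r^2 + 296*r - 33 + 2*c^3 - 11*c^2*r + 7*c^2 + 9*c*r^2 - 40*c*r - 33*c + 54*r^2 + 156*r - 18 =2*c^3 + c^2*(-11*r - 1) + c*(9*r^2 - 6*r - 113) + 63*r^2 + 497*r - 56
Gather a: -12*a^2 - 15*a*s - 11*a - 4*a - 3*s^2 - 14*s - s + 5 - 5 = -12*a^2 + a*(-15*s - 15) - 3*s^2 - 15*s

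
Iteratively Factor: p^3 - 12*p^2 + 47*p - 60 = (p - 4)*(p^2 - 8*p + 15) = (p - 4)*(p - 3)*(p - 5)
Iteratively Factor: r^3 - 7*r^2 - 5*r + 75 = (r + 3)*(r^2 - 10*r + 25) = (r - 5)*(r + 3)*(r - 5)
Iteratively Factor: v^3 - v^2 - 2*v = (v)*(v^2 - v - 2) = v*(v - 2)*(v + 1)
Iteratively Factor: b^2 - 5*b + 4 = (b - 4)*(b - 1)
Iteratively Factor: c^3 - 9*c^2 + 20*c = (c - 5)*(c^2 - 4*c) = c*(c - 5)*(c - 4)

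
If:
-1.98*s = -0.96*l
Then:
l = 2.0625*s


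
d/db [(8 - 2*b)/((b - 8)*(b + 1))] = 2*(b^2 - 8*b + 36)/(b^4 - 14*b^3 + 33*b^2 + 112*b + 64)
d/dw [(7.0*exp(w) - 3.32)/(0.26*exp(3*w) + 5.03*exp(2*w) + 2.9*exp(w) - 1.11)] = (-3.64*exp(3*w) - 32.6204*exp(2*w) + 33.3992*exp(w) + 1.858)*exp(w)/(0.0676*exp(6*w) + 2.6156*exp(5*w) + 26.8089*exp(4*w) + 28.5968*exp(3*w) - 2.7566*exp(2*w) - 6.438*exp(w) + 1.2321)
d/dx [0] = 0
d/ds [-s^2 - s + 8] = -2*s - 1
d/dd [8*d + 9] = 8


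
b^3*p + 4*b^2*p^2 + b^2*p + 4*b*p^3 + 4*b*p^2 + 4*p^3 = (b + 2*p)^2*(b*p + p)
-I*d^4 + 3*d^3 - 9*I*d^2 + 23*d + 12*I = (d - 3*I)*(d + I)*(d + 4*I)*(-I*d + 1)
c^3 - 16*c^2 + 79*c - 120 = (c - 8)*(c - 5)*(c - 3)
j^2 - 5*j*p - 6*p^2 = (j - 6*p)*(j + p)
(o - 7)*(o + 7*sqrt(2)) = o^2 - 7*o + 7*sqrt(2)*o - 49*sqrt(2)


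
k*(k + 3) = k^2 + 3*k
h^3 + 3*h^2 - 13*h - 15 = (h - 3)*(h + 1)*(h + 5)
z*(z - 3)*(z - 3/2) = z^3 - 9*z^2/2 + 9*z/2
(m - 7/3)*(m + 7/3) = m^2 - 49/9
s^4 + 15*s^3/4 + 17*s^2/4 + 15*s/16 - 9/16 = (s - 1/4)*(s + 1)*(s + 3/2)^2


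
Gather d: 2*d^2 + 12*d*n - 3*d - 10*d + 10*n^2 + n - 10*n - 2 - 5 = 2*d^2 + d*(12*n - 13) + 10*n^2 - 9*n - 7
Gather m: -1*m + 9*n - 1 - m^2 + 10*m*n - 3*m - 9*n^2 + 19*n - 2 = -m^2 + m*(10*n - 4) - 9*n^2 + 28*n - 3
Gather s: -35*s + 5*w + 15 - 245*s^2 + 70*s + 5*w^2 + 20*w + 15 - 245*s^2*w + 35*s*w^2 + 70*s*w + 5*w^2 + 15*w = s^2*(-245*w - 245) + s*(35*w^2 + 70*w + 35) + 10*w^2 + 40*w + 30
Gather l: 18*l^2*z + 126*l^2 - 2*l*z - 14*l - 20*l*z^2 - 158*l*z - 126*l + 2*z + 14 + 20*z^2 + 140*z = l^2*(18*z + 126) + l*(-20*z^2 - 160*z - 140) + 20*z^2 + 142*z + 14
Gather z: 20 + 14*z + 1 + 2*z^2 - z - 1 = 2*z^2 + 13*z + 20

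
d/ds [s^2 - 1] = 2*s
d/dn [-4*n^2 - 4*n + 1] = -8*n - 4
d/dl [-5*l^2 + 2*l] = 2 - 10*l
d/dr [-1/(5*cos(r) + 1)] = -5*sin(r)/(5*cos(r) + 1)^2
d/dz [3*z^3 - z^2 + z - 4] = 9*z^2 - 2*z + 1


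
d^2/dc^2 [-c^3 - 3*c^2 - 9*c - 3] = -6*c - 6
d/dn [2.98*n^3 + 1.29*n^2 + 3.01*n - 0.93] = 8.94*n^2 + 2.58*n + 3.01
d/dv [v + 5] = 1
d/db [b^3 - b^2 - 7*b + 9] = 3*b^2 - 2*b - 7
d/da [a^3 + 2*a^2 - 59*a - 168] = 3*a^2 + 4*a - 59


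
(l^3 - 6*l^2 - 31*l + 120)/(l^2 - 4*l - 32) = (l^2 + 2*l - 15)/(l + 4)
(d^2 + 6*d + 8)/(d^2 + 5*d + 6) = (d + 4)/(d + 3)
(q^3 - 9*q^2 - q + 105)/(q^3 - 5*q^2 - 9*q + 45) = (q - 7)/(q - 3)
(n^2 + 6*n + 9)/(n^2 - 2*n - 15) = (n + 3)/(n - 5)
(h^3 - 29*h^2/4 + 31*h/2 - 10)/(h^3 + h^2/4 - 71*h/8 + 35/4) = 2*(h - 4)/(2*h + 7)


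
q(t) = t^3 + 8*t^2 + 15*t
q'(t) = 3*t^2 + 16*t + 15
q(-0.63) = -6.52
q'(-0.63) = 6.11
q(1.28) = 34.40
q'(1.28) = 40.40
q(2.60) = 110.66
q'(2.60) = 76.88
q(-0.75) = -7.17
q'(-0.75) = 4.69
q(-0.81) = -7.43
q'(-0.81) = 4.01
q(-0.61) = -6.40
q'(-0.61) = 6.36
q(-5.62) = -9.13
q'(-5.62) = 19.83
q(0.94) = 22.00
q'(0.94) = 32.69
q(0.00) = 0.00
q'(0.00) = 15.00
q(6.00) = 594.00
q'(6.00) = 219.00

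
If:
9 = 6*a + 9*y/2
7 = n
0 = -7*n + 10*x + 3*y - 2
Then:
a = 3/2 - 3*y/4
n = 7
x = 51/10 - 3*y/10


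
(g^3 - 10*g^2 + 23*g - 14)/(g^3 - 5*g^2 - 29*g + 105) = (g^2 - 3*g + 2)/(g^2 + 2*g - 15)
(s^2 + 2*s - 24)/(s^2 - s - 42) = (s - 4)/(s - 7)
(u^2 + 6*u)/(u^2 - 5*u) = (u + 6)/(u - 5)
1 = 1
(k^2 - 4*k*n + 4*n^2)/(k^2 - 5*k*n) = (k^2 - 4*k*n + 4*n^2)/(k*(k - 5*n))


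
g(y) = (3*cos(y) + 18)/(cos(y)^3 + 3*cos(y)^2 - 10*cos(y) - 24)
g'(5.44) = 0.01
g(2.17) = -0.93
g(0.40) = -0.69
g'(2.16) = -0.40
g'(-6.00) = 0.02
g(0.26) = -0.70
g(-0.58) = -0.69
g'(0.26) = 0.02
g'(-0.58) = -0.02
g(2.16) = -0.92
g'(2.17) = -0.40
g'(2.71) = -0.38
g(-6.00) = -0.70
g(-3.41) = -1.21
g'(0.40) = 0.02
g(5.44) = -0.69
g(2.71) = -1.16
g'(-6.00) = 0.02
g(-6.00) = -0.70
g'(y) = (3*cos(y) + 18)*(3*sin(y)*cos(y)^2 + 6*sin(y)*cos(y) - 10*sin(y))/(cos(y)^3 + 3*cos(y)^2 - 10*cos(y) - 24)^2 - 3*sin(y)/(cos(y)^3 + 3*cos(y)^2 - 10*cos(y) - 24) = 3*(75*cos(y) + 21*cos(2*y) + cos(3*y) - 51)*sin(y)/(2*(cos(y)^3 + 3*cos(y)^2 - 10*cos(y) - 24)^2)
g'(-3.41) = -0.27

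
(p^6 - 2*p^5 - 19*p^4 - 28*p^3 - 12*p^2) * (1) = p^6 - 2*p^5 - 19*p^4 - 28*p^3 - 12*p^2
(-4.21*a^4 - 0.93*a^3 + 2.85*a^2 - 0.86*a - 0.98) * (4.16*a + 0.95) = -17.5136*a^5 - 7.8683*a^4 + 10.9725*a^3 - 0.8701*a^2 - 4.8938*a - 0.931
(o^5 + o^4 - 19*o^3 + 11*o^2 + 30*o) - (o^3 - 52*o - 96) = o^5 + o^4 - 20*o^3 + 11*o^2 + 82*o + 96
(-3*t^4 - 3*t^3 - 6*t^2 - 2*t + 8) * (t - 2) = -3*t^5 + 3*t^4 + 10*t^2 + 12*t - 16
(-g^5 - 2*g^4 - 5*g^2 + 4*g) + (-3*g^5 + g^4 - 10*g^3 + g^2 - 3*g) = -4*g^5 - g^4 - 10*g^3 - 4*g^2 + g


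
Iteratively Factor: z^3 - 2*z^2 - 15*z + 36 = (z - 3)*(z^2 + z - 12) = (z - 3)*(z + 4)*(z - 3)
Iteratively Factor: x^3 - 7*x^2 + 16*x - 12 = (x - 3)*(x^2 - 4*x + 4) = (x - 3)*(x - 2)*(x - 2)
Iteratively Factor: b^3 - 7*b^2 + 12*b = (b - 4)*(b^2 - 3*b) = b*(b - 4)*(b - 3)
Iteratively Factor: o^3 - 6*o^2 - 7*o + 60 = (o - 5)*(o^2 - o - 12) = (o - 5)*(o - 4)*(o + 3)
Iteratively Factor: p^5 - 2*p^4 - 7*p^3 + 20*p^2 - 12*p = (p - 2)*(p^4 - 7*p^2 + 6*p) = (p - 2)^2*(p^3 + 2*p^2 - 3*p) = (p - 2)^2*(p + 3)*(p^2 - p) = (p - 2)^2*(p - 1)*(p + 3)*(p)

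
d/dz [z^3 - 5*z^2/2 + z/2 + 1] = 3*z^2 - 5*z + 1/2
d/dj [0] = 0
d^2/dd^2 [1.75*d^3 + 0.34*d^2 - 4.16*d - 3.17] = 10.5*d + 0.68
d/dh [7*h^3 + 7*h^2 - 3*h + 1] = 21*h^2 + 14*h - 3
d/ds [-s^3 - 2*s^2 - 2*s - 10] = -3*s^2 - 4*s - 2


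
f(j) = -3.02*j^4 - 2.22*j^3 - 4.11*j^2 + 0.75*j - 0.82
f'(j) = -12.08*j^3 - 6.66*j^2 - 8.22*j + 0.75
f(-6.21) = -4123.64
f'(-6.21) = 2687.91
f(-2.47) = -106.70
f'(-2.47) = 162.46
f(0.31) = -1.08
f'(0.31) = -2.80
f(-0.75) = -3.71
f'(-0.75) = 8.26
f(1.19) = -15.54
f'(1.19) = -38.82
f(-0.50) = -2.13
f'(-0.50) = 4.70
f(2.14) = -103.13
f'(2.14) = -165.73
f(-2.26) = -76.67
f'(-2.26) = 124.75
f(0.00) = -0.82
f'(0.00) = 0.75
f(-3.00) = -224.74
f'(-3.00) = 291.63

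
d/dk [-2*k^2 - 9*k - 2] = -4*k - 9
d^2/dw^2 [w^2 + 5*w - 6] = 2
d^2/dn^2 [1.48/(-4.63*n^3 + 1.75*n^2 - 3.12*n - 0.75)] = ((41.1144*n - 5.18)*(4.63*n^3 - 1.75*n^2 + 3.12*n + 0.75) - 1.48*(13.89*n^2 - 3.5*n + 3.12)*(27.78*n^2 - 7.0*n + 6.24))/(4.63*n^3 - 1.75*n^2 + 3.12*n + 0.75)^3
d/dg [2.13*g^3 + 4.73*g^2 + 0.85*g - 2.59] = 6.39*g^2 + 9.46*g + 0.85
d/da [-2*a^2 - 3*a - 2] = -4*a - 3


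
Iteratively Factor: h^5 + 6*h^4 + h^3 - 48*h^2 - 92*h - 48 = (h - 3)*(h^4 + 9*h^3 + 28*h^2 + 36*h + 16) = (h - 3)*(h + 4)*(h^3 + 5*h^2 + 8*h + 4) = (h - 3)*(h + 1)*(h + 4)*(h^2 + 4*h + 4) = (h - 3)*(h + 1)*(h + 2)*(h + 4)*(h + 2)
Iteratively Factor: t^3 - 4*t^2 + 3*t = (t - 1)*(t^2 - 3*t) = t*(t - 1)*(t - 3)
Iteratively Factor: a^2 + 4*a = (a + 4)*(a)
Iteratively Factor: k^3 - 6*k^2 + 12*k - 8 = (k - 2)*(k^2 - 4*k + 4) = (k - 2)^2*(k - 2)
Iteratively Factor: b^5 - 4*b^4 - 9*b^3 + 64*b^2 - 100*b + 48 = (b - 2)*(b^4 - 2*b^3 - 13*b^2 + 38*b - 24) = (b - 3)*(b - 2)*(b^3 + b^2 - 10*b + 8) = (b - 3)*(b - 2)*(b - 1)*(b^2 + 2*b - 8) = (b - 3)*(b - 2)^2*(b - 1)*(b + 4)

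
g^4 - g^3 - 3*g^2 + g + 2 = (g - 2)*(g - 1)*(g + 1)^2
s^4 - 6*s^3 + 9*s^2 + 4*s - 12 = (s - 3)*(s - 2)^2*(s + 1)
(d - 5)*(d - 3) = d^2 - 8*d + 15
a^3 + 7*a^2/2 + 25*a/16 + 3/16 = (a + 1/4)^2*(a + 3)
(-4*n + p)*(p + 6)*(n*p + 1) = -4*n^2*p^2 - 24*n^2*p + n*p^3 + 6*n*p^2 - 4*n*p - 24*n + p^2 + 6*p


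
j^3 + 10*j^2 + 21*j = j*(j + 3)*(j + 7)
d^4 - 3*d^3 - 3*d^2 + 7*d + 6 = (d - 3)*(d - 2)*(d + 1)^2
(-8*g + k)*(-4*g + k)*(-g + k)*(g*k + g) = -32*g^4*k - 32*g^4 + 44*g^3*k^2 + 44*g^3*k - 13*g^2*k^3 - 13*g^2*k^2 + g*k^4 + g*k^3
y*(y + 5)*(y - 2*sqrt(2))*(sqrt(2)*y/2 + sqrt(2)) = sqrt(2)*y^4/2 - 2*y^3 + 7*sqrt(2)*y^3/2 - 14*y^2 + 5*sqrt(2)*y^2 - 20*y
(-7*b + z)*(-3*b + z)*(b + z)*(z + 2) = 21*b^3*z + 42*b^3 + 11*b^2*z^2 + 22*b^2*z - 9*b*z^3 - 18*b*z^2 + z^4 + 2*z^3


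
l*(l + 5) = l^2 + 5*l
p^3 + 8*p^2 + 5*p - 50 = (p - 2)*(p + 5)^2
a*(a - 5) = a^2 - 5*a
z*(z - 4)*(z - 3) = z^3 - 7*z^2 + 12*z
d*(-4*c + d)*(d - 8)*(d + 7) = -4*c*d^3 + 4*c*d^2 + 224*c*d + d^4 - d^3 - 56*d^2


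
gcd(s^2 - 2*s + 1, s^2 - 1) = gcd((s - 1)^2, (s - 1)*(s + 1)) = s - 1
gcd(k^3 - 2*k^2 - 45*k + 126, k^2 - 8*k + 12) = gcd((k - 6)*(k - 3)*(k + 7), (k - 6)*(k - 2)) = k - 6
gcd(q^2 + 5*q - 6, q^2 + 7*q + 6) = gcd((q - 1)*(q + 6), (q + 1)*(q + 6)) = q + 6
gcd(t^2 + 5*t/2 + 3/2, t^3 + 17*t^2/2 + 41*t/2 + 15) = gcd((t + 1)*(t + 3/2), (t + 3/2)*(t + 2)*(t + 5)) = t + 3/2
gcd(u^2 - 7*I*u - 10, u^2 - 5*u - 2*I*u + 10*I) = u - 2*I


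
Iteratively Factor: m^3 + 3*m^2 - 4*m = (m + 4)*(m^2 - m) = m*(m + 4)*(m - 1)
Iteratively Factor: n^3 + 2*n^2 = (n)*(n^2 + 2*n) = n*(n + 2)*(n)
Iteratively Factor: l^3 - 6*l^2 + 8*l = (l - 2)*(l^2 - 4*l) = l*(l - 2)*(l - 4)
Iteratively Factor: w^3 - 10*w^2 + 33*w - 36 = (w - 4)*(w^2 - 6*w + 9) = (w - 4)*(w - 3)*(w - 3)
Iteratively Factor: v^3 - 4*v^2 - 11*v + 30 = (v + 3)*(v^2 - 7*v + 10) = (v - 2)*(v + 3)*(v - 5)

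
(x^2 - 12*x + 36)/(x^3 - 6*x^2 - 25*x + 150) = (x - 6)/(x^2 - 25)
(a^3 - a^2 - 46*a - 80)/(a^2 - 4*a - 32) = (a^2 + 7*a + 10)/(a + 4)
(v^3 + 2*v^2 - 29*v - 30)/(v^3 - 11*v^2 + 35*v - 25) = (v^2 + 7*v + 6)/(v^2 - 6*v + 5)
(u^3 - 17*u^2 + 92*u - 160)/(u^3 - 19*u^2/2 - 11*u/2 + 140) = 2*(u - 4)/(2*u + 7)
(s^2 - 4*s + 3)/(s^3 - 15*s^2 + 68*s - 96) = (s - 1)/(s^2 - 12*s + 32)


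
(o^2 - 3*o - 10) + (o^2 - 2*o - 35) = 2*o^2 - 5*o - 45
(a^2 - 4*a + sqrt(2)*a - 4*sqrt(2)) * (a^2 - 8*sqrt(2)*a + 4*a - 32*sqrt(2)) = a^4 - 7*sqrt(2)*a^3 - 32*a^2 + 112*sqrt(2)*a + 256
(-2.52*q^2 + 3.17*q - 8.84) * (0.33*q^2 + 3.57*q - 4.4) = -0.8316*q^4 - 7.9503*q^3 + 19.4877*q^2 - 45.5068*q + 38.896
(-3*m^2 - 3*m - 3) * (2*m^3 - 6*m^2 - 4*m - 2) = -6*m^5 + 12*m^4 + 24*m^3 + 36*m^2 + 18*m + 6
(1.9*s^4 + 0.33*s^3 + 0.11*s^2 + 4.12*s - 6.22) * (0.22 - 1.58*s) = -3.002*s^5 - 0.1034*s^4 - 0.1012*s^3 - 6.4854*s^2 + 10.734*s - 1.3684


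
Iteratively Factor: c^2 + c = (c)*(c + 1)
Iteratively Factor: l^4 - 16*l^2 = (l)*(l^3 - 16*l) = l^2*(l^2 - 16) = l^2*(l + 4)*(l - 4)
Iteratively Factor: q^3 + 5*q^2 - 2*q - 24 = (q + 3)*(q^2 + 2*q - 8) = (q + 3)*(q + 4)*(q - 2)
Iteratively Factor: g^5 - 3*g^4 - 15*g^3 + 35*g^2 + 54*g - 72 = (g + 3)*(g^4 - 6*g^3 + 3*g^2 + 26*g - 24) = (g - 4)*(g + 3)*(g^3 - 2*g^2 - 5*g + 6) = (g - 4)*(g - 3)*(g + 3)*(g^2 + g - 2) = (g - 4)*(g - 3)*(g - 1)*(g + 3)*(g + 2)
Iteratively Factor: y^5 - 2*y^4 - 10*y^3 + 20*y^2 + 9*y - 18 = (y + 1)*(y^4 - 3*y^3 - 7*y^2 + 27*y - 18) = (y - 2)*(y + 1)*(y^3 - y^2 - 9*y + 9) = (y - 2)*(y + 1)*(y + 3)*(y^2 - 4*y + 3) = (y - 2)*(y - 1)*(y + 1)*(y + 3)*(y - 3)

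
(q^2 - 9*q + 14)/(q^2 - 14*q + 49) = (q - 2)/(q - 7)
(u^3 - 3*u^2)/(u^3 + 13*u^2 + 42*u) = u*(u - 3)/(u^2 + 13*u + 42)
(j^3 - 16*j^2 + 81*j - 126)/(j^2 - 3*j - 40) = (-j^3 + 16*j^2 - 81*j + 126)/(-j^2 + 3*j + 40)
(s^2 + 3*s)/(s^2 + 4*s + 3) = s/(s + 1)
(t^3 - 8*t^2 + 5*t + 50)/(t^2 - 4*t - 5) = (t^2 - 3*t - 10)/(t + 1)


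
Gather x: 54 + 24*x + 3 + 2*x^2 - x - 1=2*x^2 + 23*x + 56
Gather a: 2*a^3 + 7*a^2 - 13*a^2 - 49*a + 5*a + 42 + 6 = 2*a^3 - 6*a^2 - 44*a + 48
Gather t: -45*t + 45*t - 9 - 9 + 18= 0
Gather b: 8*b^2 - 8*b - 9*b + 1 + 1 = 8*b^2 - 17*b + 2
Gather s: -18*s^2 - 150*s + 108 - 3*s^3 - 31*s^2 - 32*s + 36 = -3*s^3 - 49*s^2 - 182*s + 144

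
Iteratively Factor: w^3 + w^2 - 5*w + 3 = (w - 1)*(w^2 + 2*w - 3) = (w - 1)^2*(w + 3)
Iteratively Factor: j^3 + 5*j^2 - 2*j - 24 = (j + 3)*(j^2 + 2*j - 8) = (j + 3)*(j + 4)*(j - 2)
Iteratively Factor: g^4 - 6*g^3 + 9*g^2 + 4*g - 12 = (g - 2)*(g^3 - 4*g^2 + g + 6) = (g - 3)*(g - 2)*(g^2 - g - 2) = (g - 3)*(g - 2)*(g + 1)*(g - 2)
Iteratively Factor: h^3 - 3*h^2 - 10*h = (h)*(h^2 - 3*h - 10) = h*(h + 2)*(h - 5)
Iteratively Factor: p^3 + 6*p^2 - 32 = (p + 4)*(p^2 + 2*p - 8) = (p + 4)^2*(p - 2)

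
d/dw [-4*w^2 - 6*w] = -8*w - 6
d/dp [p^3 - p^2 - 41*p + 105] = 3*p^2 - 2*p - 41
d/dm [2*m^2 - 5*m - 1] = 4*m - 5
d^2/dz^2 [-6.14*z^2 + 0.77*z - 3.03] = -12.2800000000000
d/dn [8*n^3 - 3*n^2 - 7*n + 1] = 24*n^2 - 6*n - 7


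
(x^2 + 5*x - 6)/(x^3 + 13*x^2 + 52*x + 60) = (x - 1)/(x^2 + 7*x + 10)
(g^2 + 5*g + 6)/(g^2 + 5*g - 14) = (g^2 + 5*g + 6)/(g^2 + 5*g - 14)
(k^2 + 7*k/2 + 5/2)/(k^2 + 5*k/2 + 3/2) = (2*k + 5)/(2*k + 3)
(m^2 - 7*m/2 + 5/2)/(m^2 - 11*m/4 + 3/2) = 2*(2*m^2 - 7*m + 5)/(4*m^2 - 11*m + 6)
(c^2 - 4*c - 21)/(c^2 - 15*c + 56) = (c + 3)/(c - 8)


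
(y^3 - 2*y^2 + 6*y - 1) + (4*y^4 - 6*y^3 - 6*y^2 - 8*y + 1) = 4*y^4 - 5*y^3 - 8*y^2 - 2*y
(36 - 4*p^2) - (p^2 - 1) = 37 - 5*p^2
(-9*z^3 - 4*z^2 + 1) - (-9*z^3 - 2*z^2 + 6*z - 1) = -2*z^2 - 6*z + 2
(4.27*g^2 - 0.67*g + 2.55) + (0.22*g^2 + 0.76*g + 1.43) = 4.49*g^2 + 0.09*g + 3.98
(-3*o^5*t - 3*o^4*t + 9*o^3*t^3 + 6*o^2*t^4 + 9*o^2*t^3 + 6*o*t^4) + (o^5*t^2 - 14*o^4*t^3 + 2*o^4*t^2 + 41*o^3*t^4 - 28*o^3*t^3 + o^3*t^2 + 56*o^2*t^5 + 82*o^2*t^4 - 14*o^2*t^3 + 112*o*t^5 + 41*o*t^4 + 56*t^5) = o^5*t^2 - 3*o^5*t - 14*o^4*t^3 + 2*o^4*t^2 - 3*o^4*t + 41*o^3*t^4 - 19*o^3*t^3 + o^3*t^2 + 56*o^2*t^5 + 88*o^2*t^4 - 5*o^2*t^3 + 112*o*t^5 + 47*o*t^4 + 56*t^5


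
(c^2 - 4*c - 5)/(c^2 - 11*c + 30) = (c + 1)/(c - 6)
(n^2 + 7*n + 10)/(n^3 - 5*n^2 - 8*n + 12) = (n + 5)/(n^2 - 7*n + 6)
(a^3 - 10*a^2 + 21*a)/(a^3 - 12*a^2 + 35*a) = (a - 3)/(a - 5)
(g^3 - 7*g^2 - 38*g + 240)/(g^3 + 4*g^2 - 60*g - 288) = (g - 5)/(g + 6)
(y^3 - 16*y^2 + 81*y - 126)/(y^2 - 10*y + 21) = y - 6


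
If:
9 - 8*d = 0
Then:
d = 9/8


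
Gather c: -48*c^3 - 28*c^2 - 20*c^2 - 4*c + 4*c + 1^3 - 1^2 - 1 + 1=-48*c^3 - 48*c^2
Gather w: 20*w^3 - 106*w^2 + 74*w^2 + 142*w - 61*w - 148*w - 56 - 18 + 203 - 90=20*w^3 - 32*w^2 - 67*w + 39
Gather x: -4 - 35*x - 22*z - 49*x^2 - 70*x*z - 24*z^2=-49*x^2 + x*(-70*z - 35) - 24*z^2 - 22*z - 4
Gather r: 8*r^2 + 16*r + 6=8*r^2 + 16*r + 6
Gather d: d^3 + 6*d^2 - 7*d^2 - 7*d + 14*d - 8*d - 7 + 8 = d^3 - d^2 - d + 1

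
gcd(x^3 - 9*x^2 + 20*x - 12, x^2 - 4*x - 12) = x - 6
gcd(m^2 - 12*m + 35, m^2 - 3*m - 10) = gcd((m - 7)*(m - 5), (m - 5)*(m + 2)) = m - 5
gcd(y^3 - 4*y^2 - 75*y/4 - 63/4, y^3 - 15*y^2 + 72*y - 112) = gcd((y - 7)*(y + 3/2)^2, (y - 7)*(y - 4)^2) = y - 7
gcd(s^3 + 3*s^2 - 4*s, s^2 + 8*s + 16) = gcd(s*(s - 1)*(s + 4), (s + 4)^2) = s + 4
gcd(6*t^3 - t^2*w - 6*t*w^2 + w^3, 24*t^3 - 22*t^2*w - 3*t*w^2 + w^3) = 6*t^2 - 7*t*w + w^2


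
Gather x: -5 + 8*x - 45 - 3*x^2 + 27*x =-3*x^2 + 35*x - 50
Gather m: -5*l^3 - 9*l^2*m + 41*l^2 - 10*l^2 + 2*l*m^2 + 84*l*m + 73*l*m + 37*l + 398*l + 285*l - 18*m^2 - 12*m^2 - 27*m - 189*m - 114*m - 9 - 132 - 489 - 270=-5*l^3 + 31*l^2 + 720*l + m^2*(2*l - 30) + m*(-9*l^2 + 157*l - 330) - 900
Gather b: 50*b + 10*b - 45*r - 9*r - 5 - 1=60*b - 54*r - 6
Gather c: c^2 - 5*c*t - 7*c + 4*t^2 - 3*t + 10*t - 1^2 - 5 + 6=c^2 + c*(-5*t - 7) + 4*t^2 + 7*t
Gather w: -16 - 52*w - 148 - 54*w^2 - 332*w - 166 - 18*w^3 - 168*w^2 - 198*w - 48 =-18*w^3 - 222*w^2 - 582*w - 378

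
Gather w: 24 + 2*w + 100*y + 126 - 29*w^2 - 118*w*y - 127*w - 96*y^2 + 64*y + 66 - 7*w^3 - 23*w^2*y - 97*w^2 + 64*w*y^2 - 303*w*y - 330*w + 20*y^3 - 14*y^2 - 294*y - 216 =-7*w^3 + w^2*(-23*y - 126) + w*(64*y^2 - 421*y - 455) + 20*y^3 - 110*y^2 - 130*y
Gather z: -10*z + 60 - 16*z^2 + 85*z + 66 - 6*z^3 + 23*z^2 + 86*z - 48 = -6*z^3 + 7*z^2 + 161*z + 78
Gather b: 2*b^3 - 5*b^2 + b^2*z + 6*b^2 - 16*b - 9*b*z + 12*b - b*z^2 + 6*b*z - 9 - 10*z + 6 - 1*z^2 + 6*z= 2*b^3 + b^2*(z + 1) + b*(-z^2 - 3*z - 4) - z^2 - 4*z - 3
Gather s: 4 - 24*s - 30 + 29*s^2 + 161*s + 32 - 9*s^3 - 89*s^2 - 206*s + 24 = -9*s^3 - 60*s^2 - 69*s + 30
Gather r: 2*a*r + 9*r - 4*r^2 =-4*r^2 + r*(2*a + 9)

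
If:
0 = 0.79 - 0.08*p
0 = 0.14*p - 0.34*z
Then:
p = 9.88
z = 4.07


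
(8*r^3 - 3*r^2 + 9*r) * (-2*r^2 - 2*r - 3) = -16*r^5 - 10*r^4 - 36*r^3 - 9*r^2 - 27*r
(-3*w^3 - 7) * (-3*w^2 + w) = 9*w^5 - 3*w^4 + 21*w^2 - 7*w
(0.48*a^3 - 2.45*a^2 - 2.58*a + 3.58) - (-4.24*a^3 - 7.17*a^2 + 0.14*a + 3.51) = 4.72*a^3 + 4.72*a^2 - 2.72*a + 0.0700000000000003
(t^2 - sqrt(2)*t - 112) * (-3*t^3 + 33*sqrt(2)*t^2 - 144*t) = -3*t^5 + 36*sqrt(2)*t^4 + 126*t^3 - 3552*sqrt(2)*t^2 + 16128*t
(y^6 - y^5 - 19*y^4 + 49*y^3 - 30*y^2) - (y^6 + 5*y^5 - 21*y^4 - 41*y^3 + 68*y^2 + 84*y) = -6*y^5 + 2*y^4 + 90*y^3 - 98*y^2 - 84*y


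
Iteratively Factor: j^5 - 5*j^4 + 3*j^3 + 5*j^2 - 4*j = (j - 1)*(j^4 - 4*j^3 - j^2 + 4*j) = j*(j - 1)*(j^3 - 4*j^2 - j + 4) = j*(j - 1)^2*(j^2 - 3*j - 4) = j*(j - 4)*(j - 1)^2*(j + 1)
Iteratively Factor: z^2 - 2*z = (z - 2)*(z)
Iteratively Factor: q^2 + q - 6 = (q - 2)*(q + 3)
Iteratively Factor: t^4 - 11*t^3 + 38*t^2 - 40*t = (t - 2)*(t^3 - 9*t^2 + 20*t) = (t - 5)*(t - 2)*(t^2 - 4*t) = (t - 5)*(t - 4)*(t - 2)*(t)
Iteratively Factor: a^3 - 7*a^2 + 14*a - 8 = (a - 2)*(a^2 - 5*a + 4) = (a - 4)*(a - 2)*(a - 1)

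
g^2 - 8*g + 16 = (g - 4)^2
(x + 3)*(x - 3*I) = x^2 + 3*x - 3*I*x - 9*I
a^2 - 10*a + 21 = (a - 7)*(a - 3)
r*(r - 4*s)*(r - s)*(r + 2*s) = r^4 - 3*r^3*s - 6*r^2*s^2 + 8*r*s^3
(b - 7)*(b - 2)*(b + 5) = b^3 - 4*b^2 - 31*b + 70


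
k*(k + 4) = k^2 + 4*k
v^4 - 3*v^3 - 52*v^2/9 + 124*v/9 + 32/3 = (v - 3)*(v - 8/3)*(v + 2/3)*(v + 2)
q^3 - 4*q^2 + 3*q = q*(q - 3)*(q - 1)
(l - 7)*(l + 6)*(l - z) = l^3 - l^2*z - l^2 + l*z - 42*l + 42*z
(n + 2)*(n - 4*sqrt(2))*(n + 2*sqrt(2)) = n^3 - 2*sqrt(2)*n^2 + 2*n^2 - 16*n - 4*sqrt(2)*n - 32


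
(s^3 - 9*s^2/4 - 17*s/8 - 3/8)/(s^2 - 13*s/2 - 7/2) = (4*s^2 - 11*s - 3)/(4*(s - 7))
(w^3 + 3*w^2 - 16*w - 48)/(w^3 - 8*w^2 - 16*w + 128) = (w + 3)/(w - 8)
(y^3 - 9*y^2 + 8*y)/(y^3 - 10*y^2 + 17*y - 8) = y/(y - 1)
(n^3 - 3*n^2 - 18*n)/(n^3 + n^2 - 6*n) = (n - 6)/(n - 2)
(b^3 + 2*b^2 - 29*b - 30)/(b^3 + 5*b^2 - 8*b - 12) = (b - 5)/(b - 2)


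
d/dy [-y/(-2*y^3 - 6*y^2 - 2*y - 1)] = (-4*y^3 - 6*y^2 + 1)/(4*y^6 + 24*y^5 + 44*y^4 + 28*y^3 + 16*y^2 + 4*y + 1)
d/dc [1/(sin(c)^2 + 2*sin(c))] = -2*(sin(c) + 1)*cos(c)/((sin(c) + 2)^2*sin(c)^2)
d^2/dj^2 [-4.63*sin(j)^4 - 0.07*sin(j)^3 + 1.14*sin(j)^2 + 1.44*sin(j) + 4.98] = 74.08*sin(j)^4 + 0.63*sin(j)^3 - 60.12*sin(j)^2 - 1.86*sin(j) + 2.28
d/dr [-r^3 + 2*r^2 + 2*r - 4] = -3*r^2 + 4*r + 2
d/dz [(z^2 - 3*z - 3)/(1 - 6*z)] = (-6*z^2 + 2*z - 21)/(36*z^2 - 12*z + 1)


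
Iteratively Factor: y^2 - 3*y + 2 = (y - 1)*(y - 2)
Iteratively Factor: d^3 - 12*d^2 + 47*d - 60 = (d - 5)*(d^2 - 7*d + 12) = (d - 5)*(d - 3)*(d - 4)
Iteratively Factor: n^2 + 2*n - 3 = (n + 3)*(n - 1)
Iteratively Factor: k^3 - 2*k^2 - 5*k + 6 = (k + 2)*(k^2 - 4*k + 3) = (k - 3)*(k + 2)*(k - 1)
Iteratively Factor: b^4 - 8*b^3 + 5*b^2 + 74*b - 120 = (b + 3)*(b^3 - 11*b^2 + 38*b - 40) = (b - 4)*(b + 3)*(b^2 - 7*b + 10) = (b - 5)*(b - 4)*(b + 3)*(b - 2)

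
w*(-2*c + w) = -2*c*w + w^2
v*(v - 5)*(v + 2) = v^3 - 3*v^2 - 10*v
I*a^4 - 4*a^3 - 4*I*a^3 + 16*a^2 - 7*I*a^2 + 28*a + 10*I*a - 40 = (a - 5)*(a + 2)*(a + 4*I)*(I*a - I)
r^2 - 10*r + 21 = (r - 7)*(r - 3)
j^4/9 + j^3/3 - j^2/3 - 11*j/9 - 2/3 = (j/3 + 1/3)*(j/3 + 1)*(j - 2)*(j + 1)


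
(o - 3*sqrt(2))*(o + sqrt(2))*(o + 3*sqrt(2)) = o^3 + sqrt(2)*o^2 - 18*o - 18*sqrt(2)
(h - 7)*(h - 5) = h^2 - 12*h + 35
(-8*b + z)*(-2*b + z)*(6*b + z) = 96*b^3 - 44*b^2*z - 4*b*z^2 + z^3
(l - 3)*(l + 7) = l^2 + 4*l - 21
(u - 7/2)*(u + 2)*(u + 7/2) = u^3 + 2*u^2 - 49*u/4 - 49/2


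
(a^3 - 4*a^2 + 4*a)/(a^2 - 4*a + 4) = a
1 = 1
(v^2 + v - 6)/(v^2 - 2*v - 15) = (v - 2)/(v - 5)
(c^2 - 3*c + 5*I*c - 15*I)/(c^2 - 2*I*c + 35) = (c - 3)/(c - 7*I)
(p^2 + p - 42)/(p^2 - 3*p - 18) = (p + 7)/(p + 3)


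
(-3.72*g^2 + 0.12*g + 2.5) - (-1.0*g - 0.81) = -3.72*g^2 + 1.12*g + 3.31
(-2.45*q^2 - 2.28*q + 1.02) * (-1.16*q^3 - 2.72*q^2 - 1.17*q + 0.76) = 2.842*q^5 + 9.3088*q^4 + 7.8849*q^3 - 1.9688*q^2 - 2.9262*q + 0.7752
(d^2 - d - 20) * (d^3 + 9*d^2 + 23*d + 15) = d^5 + 8*d^4 - 6*d^3 - 188*d^2 - 475*d - 300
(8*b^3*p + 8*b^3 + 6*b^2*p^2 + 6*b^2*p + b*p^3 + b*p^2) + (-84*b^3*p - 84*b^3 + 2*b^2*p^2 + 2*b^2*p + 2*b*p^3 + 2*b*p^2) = -76*b^3*p - 76*b^3 + 8*b^2*p^2 + 8*b^2*p + 3*b*p^3 + 3*b*p^2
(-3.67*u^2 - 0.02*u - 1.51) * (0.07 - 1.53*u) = 5.6151*u^3 - 0.2263*u^2 + 2.3089*u - 0.1057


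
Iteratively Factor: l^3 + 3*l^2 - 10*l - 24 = (l - 3)*(l^2 + 6*l + 8) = (l - 3)*(l + 2)*(l + 4)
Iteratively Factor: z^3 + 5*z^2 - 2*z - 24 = (z + 4)*(z^2 + z - 6) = (z + 3)*(z + 4)*(z - 2)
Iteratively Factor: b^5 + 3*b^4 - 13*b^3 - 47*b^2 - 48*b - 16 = (b + 1)*(b^4 + 2*b^3 - 15*b^2 - 32*b - 16) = (b + 1)^2*(b^3 + b^2 - 16*b - 16) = (b + 1)^2*(b + 4)*(b^2 - 3*b - 4) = (b + 1)^3*(b + 4)*(b - 4)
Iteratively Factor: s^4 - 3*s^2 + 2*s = (s - 1)*(s^3 + s^2 - 2*s) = (s - 1)^2*(s^2 + 2*s) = s*(s - 1)^2*(s + 2)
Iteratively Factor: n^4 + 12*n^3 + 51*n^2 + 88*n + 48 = (n + 3)*(n^3 + 9*n^2 + 24*n + 16) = (n + 3)*(n + 4)*(n^2 + 5*n + 4) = (n + 3)*(n + 4)^2*(n + 1)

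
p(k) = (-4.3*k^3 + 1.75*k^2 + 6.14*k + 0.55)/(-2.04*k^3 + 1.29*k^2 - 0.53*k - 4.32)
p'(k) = (-12.9*k^2 + 3.5*k + 6.14)/(-2.04*k^3 + 1.29*k^2 - 0.53*k - 4.32) + (6.12*k^2 - 2.58*k + 0.53)*(-4.3*k^3 + 1.75*k^2 + 6.14*k + 0.55)/(-2.04*k^3 + 1.29*k^2 - 0.53*k - 4.32)^2 = (-1.977*k^4 + 29.6092*k^3 + 50.2459*k^2 - 16.539*k - 26.2333)/(4.1616*k^6 - 5.2632*k^5 + 3.8265*k^4 + 16.2582*k^3 - 10.8647*k^2 + 4.5792*k + 18.6624)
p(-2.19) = 1.66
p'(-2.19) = -0.18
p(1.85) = 0.68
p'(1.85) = 1.47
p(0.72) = -0.89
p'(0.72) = -0.07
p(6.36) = 2.07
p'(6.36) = 0.03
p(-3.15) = 1.80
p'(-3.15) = -0.11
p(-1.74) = 1.58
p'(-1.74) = -0.15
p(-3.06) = 1.79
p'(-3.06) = -0.11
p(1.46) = 0.02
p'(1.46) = 1.85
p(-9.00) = 2.02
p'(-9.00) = -0.01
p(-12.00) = 2.05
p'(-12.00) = -0.01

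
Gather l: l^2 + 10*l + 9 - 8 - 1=l^2 + 10*l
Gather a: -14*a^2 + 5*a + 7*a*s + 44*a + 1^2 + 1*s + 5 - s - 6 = -14*a^2 + a*(7*s + 49)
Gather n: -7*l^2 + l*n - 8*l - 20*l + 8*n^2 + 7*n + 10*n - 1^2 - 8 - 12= -7*l^2 - 28*l + 8*n^2 + n*(l + 17) - 21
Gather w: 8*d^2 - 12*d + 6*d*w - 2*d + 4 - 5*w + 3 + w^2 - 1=8*d^2 - 14*d + w^2 + w*(6*d - 5) + 6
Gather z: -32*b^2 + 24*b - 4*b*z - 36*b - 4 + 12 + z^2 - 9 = -32*b^2 - 4*b*z - 12*b + z^2 - 1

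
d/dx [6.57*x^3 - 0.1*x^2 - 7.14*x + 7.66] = 19.71*x^2 - 0.2*x - 7.14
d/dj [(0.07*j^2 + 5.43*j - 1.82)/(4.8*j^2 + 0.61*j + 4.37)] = (-26.0213*j^2 + 18.0838*j + 24.8393)/(23.04*j^4 + 5.856*j^3 + 42.3241*j^2 + 5.3314*j + 19.0969)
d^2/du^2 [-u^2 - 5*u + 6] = -2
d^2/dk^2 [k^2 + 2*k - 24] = 2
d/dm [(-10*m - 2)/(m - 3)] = 32/(m - 3)^2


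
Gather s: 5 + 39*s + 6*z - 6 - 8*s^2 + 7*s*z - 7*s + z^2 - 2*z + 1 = -8*s^2 + s*(7*z + 32) + z^2 + 4*z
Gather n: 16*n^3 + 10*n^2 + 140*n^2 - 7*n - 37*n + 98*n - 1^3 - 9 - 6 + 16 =16*n^3 + 150*n^2 + 54*n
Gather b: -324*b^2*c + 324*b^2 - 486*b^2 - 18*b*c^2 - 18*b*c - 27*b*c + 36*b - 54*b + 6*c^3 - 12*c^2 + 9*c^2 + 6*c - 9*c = b^2*(-324*c - 162) + b*(-18*c^2 - 45*c - 18) + 6*c^3 - 3*c^2 - 3*c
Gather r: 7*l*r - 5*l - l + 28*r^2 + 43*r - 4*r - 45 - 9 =-6*l + 28*r^2 + r*(7*l + 39) - 54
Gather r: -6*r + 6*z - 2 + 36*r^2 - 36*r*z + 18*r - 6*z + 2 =36*r^2 + r*(12 - 36*z)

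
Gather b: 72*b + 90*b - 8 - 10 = 162*b - 18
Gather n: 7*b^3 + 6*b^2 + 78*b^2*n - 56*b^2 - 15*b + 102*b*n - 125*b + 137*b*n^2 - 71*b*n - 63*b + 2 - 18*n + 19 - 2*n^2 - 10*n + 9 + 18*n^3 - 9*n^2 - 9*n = 7*b^3 - 50*b^2 - 203*b + 18*n^3 + n^2*(137*b - 11) + n*(78*b^2 + 31*b - 37) + 30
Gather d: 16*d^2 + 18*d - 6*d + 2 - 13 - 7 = 16*d^2 + 12*d - 18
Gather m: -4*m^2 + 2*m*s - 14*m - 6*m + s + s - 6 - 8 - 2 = -4*m^2 + m*(2*s - 20) + 2*s - 16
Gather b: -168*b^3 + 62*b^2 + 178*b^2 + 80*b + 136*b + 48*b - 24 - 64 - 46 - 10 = -168*b^3 + 240*b^2 + 264*b - 144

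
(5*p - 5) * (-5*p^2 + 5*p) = -25*p^3 + 50*p^2 - 25*p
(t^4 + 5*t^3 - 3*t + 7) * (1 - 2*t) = -2*t^5 - 9*t^4 + 5*t^3 + 6*t^2 - 17*t + 7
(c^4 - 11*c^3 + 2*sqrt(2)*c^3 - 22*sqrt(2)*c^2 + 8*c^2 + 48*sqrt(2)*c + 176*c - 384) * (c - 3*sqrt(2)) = c^5 - 11*c^4 - sqrt(2)*c^4 - 4*c^3 + 11*sqrt(2)*c^3 + 24*sqrt(2)*c^2 + 308*c^2 - 528*sqrt(2)*c - 672*c + 1152*sqrt(2)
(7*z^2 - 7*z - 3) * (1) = 7*z^2 - 7*z - 3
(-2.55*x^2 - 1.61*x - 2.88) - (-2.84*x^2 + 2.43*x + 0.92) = 0.29*x^2 - 4.04*x - 3.8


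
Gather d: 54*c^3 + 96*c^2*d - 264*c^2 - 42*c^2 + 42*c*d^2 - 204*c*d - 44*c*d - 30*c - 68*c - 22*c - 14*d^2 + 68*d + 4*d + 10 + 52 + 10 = 54*c^3 - 306*c^2 - 120*c + d^2*(42*c - 14) + d*(96*c^2 - 248*c + 72) + 72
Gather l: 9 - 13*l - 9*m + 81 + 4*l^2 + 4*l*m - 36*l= 4*l^2 + l*(4*m - 49) - 9*m + 90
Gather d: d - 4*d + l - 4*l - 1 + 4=-3*d - 3*l + 3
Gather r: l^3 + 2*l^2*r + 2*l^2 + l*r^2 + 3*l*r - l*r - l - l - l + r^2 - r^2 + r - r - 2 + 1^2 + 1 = l^3 + 2*l^2 + l*r^2 - 3*l + r*(2*l^2 + 2*l)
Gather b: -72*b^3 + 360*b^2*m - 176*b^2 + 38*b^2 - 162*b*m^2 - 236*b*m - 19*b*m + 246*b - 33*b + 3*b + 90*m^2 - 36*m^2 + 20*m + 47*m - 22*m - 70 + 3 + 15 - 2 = -72*b^3 + b^2*(360*m - 138) + b*(-162*m^2 - 255*m + 216) + 54*m^2 + 45*m - 54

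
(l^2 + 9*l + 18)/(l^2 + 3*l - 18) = (l + 3)/(l - 3)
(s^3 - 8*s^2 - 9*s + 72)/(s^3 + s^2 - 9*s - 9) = (s - 8)/(s + 1)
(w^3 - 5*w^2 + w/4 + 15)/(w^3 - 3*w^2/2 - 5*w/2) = (w^2 - 5*w/2 - 6)/(w*(w + 1))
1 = 1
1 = 1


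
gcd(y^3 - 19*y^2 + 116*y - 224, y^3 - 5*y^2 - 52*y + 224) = y^2 - 12*y + 32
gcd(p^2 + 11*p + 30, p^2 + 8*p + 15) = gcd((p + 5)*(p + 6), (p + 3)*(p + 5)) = p + 5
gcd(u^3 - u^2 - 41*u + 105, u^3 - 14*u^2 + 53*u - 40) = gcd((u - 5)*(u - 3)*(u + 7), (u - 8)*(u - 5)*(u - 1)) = u - 5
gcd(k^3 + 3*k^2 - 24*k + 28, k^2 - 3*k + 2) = k - 2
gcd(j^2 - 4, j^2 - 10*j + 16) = j - 2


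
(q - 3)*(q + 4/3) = q^2 - 5*q/3 - 4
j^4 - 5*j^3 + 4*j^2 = j^2*(j - 4)*(j - 1)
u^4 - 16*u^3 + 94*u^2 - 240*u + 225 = (u - 5)^2*(u - 3)^2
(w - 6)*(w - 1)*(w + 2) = w^3 - 5*w^2 - 8*w + 12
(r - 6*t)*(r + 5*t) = r^2 - r*t - 30*t^2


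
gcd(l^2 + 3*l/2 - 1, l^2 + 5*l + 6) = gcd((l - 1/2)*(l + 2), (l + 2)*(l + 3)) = l + 2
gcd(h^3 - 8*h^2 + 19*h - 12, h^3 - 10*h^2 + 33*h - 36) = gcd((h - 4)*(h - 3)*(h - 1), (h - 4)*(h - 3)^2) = h^2 - 7*h + 12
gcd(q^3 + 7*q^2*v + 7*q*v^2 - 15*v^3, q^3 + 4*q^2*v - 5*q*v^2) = q^2 + 4*q*v - 5*v^2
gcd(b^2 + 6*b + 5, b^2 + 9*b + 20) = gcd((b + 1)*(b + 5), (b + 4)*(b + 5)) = b + 5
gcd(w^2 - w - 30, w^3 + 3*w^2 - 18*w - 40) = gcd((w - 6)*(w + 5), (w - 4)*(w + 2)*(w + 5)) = w + 5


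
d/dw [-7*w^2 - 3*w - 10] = -14*w - 3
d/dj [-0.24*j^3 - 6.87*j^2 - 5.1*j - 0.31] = -0.72*j^2 - 13.74*j - 5.1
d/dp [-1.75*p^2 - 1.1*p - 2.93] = -3.5*p - 1.1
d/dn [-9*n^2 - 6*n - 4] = -18*n - 6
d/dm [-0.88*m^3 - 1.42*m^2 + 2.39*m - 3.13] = -2.64*m^2 - 2.84*m + 2.39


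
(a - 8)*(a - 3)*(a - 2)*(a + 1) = a^4 - 12*a^3 + 33*a^2 - 2*a - 48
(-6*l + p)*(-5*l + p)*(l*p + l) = 30*l^3*p + 30*l^3 - 11*l^2*p^2 - 11*l^2*p + l*p^3 + l*p^2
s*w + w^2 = w*(s + w)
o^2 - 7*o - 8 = (o - 8)*(o + 1)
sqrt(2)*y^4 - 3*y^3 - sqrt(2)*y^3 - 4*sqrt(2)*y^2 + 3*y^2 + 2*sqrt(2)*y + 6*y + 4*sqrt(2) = (y - 2)*(y - 2*sqrt(2))*(y + sqrt(2)/2)*(sqrt(2)*y + sqrt(2))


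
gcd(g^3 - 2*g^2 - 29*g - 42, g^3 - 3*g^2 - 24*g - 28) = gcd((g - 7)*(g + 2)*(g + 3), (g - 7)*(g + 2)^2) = g^2 - 5*g - 14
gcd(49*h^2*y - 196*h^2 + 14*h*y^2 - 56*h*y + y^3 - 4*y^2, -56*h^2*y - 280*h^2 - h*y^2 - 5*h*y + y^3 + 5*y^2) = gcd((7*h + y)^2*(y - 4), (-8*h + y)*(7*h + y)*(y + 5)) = 7*h + y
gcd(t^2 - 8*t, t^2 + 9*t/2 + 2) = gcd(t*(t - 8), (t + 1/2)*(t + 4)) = 1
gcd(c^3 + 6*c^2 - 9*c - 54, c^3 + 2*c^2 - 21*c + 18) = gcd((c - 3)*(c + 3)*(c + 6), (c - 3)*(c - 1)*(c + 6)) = c^2 + 3*c - 18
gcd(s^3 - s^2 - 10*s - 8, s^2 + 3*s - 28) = s - 4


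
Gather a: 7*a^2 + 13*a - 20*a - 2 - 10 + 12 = 7*a^2 - 7*a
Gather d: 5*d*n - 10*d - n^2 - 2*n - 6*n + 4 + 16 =d*(5*n - 10) - n^2 - 8*n + 20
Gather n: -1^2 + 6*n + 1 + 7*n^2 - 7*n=7*n^2 - n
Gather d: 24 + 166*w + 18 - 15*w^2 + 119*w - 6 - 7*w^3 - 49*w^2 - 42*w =-7*w^3 - 64*w^2 + 243*w + 36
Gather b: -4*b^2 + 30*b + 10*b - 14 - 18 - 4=-4*b^2 + 40*b - 36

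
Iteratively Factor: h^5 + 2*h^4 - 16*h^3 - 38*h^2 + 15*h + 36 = (h + 1)*(h^4 + h^3 - 17*h^2 - 21*h + 36) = (h + 1)*(h + 3)*(h^3 - 2*h^2 - 11*h + 12) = (h + 1)*(h + 3)^2*(h^2 - 5*h + 4) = (h - 4)*(h + 1)*(h + 3)^2*(h - 1)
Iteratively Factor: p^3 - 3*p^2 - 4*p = (p)*(p^2 - 3*p - 4) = p*(p + 1)*(p - 4)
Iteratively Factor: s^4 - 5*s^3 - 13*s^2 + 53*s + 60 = (s + 3)*(s^3 - 8*s^2 + 11*s + 20) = (s - 5)*(s + 3)*(s^2 - 3*s - 4) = (s - 5)*(s - 4)*(s + 3)*(s + 1)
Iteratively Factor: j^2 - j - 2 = (j + 1)*(j - 2)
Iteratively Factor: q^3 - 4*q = (q + 2)*(q^2 - 2*q) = (q - 2)*(q + 2)*(q)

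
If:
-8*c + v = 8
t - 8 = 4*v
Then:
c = v/8 - 1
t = 4*v + 8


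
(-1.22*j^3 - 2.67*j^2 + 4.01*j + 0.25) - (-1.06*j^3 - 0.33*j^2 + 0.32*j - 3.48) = -0.16*j^3 - 2.34*j^2 + 3.69*j + 3.73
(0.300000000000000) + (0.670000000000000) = 0.970000000000000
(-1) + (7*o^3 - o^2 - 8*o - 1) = 7*o^3 - o^2 - 8*o - 2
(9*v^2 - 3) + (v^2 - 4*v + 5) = 10*v^2 - 4*v + 2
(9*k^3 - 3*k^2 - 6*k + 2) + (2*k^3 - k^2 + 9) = 11*k^3 - 4*k^2 - 6*k + 11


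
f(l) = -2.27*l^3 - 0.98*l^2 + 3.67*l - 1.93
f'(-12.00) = -953.45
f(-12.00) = 3735.47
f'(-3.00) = -51.74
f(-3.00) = 39.53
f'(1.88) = -24.08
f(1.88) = -13.58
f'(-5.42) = -185.76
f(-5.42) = 310.82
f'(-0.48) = 3.04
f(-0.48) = -3.67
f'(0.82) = -2.52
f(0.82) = -0.83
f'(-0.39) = 3.40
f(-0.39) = -3.38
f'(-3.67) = -80.86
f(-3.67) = 83.61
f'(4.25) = -127.67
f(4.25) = -178.29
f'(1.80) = -21.92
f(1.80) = -11.74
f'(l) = -6.81*l^2 - 1.96*l + 3.67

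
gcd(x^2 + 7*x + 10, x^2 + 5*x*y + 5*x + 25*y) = x + 5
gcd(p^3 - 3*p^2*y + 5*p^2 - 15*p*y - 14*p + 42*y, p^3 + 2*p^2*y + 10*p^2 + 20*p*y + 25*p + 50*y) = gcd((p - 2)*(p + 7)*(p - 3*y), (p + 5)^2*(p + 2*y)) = 1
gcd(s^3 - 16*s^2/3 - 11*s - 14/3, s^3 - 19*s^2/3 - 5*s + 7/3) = s^2 - 6*s - 7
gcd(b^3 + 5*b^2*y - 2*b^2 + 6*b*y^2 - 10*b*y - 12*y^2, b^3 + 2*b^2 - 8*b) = b - 2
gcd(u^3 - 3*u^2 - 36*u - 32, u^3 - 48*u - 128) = u^2 - 4*u - 32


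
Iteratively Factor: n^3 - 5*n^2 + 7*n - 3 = (n - 3)*(n^2 - 2*n + 1) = (n - 3)*(n - 1)*(n - 1)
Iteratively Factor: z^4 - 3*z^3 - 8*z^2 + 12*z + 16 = (z - 4)*(z^3 + z^2 - 4*z - 4) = (z - 4)*(z + 1)*(z^2 - 4) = (z - 4)*(z - 2)*(z + 1)*(z + 2)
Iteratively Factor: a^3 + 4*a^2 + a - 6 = (a - 1)*(a^2 + 5*a + 6) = (a - 1)*(a + 3)*(a + 2)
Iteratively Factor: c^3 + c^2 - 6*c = (c)*(c^2 + c - 6) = c*(c + 3)*(c - 2)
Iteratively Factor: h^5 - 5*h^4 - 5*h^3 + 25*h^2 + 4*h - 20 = (h + 1)*(h^4 - 6*h^3 + h^2 + 24*h - 20) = (h - 2)*(h + 1)*(h^3 - 4*h^2 - 7*h + 10) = (h - 5)*(h - 2)*(h + 1)*(h^2 + h - 2) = (h - 5)*(h - 2)*(h + 1)*(h + 2)*(h - 1)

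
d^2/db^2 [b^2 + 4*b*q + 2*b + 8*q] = 2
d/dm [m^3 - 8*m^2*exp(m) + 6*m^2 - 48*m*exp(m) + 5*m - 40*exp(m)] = -8*m^2*exp(m) + 3*m^2 - 64*m*exp(m) + 12*m - 88*exp(m) + 5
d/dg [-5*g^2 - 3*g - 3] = -10*g - 3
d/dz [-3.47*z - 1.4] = -3.47000000000000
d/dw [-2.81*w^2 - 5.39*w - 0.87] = -5.62*w - 5.39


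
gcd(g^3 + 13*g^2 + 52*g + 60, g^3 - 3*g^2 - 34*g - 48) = g + 2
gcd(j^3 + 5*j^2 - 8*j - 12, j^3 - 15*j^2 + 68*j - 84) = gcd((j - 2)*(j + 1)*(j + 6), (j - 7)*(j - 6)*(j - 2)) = j - 2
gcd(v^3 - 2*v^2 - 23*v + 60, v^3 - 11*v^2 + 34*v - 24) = v - 4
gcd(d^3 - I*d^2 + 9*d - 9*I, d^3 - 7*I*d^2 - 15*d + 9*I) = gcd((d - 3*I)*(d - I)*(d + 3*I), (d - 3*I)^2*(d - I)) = d^2 - 4*I*d - 3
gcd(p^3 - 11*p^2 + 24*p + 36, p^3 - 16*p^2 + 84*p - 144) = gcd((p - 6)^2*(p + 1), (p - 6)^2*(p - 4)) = p^2 - 12*p + 36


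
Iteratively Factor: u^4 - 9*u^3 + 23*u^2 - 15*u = (u - 5)*(u^3 - 4*u^2 + 3*u) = (u - 5)*(u - 3)*(u^2 - u) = (u - 5)*(u - 3)*(u - 1)*(u)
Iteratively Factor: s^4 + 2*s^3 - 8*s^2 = (s - 2)*(s^3 + 4*s^2) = s*(s - 2)*(s^2 + 4*s) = s^2*(s - 2)*(s + 4)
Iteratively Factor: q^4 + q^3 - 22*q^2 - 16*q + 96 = (q - 2)*(q^3 + 3*q^2 - 16*q - 48) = (q - 2)*(q + 3)*(q^2 - 16) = (q - 2)*(q + 3)*(q + 4)*(q - 4)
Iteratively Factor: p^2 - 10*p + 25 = (p - 5)*(p - 5)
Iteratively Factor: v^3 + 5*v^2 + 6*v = (v + 2)*(v^2 + 3*v) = (v + 2)*(v + 3)*(v)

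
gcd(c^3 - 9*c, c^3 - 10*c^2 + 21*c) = c^2 - 3*c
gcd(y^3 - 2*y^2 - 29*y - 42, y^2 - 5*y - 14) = y^2 - 5*y - 14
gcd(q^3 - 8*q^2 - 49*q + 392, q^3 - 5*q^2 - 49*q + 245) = q^2 - 49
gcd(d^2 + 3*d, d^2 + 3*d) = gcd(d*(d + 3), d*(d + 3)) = d^2 + 3*d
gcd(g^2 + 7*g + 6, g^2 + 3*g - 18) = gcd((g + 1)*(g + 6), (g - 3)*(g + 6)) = g + 6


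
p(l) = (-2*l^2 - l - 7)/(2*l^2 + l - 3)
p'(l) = (-4*l - 1)*(-2*l^2 - l - 7)/(2*l^2 + l - 3)^2 + (-4*l - 1)/(2*l^2 + l - 3)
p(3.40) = -1.43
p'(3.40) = 0.26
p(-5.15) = -1.22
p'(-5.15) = -0.10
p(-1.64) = -14.53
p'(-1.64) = -101.75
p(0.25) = 2.81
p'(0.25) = 2.90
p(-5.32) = -1.21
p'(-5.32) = -0.09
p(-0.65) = 2.57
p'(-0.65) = -2.03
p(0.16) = 2.59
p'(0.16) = 2.11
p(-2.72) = -2.10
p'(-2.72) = -1.20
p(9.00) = -1.06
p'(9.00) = 0.01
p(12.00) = -1.03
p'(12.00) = 0.01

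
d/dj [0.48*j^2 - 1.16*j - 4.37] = 0.96*j - 1.16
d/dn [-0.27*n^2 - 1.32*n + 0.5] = -0.54*n - 1.32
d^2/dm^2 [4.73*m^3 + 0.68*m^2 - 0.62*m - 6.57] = 28.38*m + 1.36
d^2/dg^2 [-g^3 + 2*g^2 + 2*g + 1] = 4 - 6*g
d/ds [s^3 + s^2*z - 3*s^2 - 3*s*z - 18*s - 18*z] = 3*s^2 + 2*s*z - 6*s - 3*z - 18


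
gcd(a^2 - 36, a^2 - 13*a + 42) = a - 6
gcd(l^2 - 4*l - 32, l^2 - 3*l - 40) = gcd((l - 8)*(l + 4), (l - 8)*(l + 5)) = l - 8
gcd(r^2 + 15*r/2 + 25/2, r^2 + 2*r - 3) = 1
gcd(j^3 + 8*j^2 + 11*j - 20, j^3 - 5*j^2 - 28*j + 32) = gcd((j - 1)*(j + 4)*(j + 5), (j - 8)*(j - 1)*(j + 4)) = j^2 + 3*j - 4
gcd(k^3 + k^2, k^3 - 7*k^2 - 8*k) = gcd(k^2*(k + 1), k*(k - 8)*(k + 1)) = k^2 + k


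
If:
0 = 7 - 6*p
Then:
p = 7/6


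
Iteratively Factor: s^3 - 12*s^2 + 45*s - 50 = (s - 5)*(s^2 - 7*s + 10) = (s - 5)*(s - 2)*(s - 5)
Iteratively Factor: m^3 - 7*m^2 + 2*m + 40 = (m - 5)*(m^2 - 2*m - 8) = (m - 5)*(m - 4)*(m + 2)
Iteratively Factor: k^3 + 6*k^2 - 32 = (k + 4)*(k^2 + 2*k - 8) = (k - 2)*(k + 4)*(k + 4)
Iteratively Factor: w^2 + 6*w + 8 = (w + 4)*(w + 2)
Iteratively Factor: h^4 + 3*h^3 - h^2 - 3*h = (h)*(h^3 + 3*h^2 - h - 3) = h*(h + 3)*(h^2 - 1) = h*(h + 1)*(h + 3)*(h - 1)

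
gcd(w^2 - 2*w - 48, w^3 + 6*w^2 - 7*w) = 1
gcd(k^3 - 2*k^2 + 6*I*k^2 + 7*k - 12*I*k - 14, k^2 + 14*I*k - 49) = k + 7*I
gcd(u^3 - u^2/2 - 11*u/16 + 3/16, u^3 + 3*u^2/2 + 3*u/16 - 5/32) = u - 1/4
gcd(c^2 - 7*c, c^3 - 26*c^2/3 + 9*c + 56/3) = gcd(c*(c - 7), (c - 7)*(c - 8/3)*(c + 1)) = c - 7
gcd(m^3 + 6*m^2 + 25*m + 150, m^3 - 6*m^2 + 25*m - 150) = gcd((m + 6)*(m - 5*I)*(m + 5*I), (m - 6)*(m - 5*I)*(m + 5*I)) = m^2 + 25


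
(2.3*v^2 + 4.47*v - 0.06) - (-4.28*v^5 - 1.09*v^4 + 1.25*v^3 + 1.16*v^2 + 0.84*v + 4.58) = 4.28*v^5 + 1.09*v^4 - 1.25*v^3 + 1.14*v^2 + 3.63*v - 4.64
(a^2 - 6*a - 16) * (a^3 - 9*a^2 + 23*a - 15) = a^5 - 15*a^4 + 61*a^3 - 9*a^2 - 278*a + 240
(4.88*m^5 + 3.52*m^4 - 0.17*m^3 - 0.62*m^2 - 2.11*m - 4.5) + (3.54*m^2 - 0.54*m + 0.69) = 4.88*m^5 + 3.52*m^4 - 0.17*m^3 + 2.92*m^2 - 2.65*m - 3.81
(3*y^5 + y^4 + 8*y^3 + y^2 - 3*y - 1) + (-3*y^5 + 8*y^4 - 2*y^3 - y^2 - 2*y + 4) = 9*y^4 + 6*y^3 - 5*y + 3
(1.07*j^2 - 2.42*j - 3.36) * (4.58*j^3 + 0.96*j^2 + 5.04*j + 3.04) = 4.9006*j^5 - 10.0564*j^4 - 12.3192*j^3 - 12.1696*j^2 - 24.2912*j - 10.2144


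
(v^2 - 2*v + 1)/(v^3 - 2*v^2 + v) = 1/v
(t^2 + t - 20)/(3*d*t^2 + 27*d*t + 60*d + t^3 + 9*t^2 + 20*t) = (t - 4)/(3*d*t + 12*d + t^2 + 4*t)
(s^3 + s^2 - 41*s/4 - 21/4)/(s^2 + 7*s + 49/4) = (2*s^2 - 5*s - 3)/(2*s + 7)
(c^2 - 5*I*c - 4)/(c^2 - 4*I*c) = (c - I)/c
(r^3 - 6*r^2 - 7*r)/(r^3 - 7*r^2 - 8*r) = (r - 7)/(r - 8)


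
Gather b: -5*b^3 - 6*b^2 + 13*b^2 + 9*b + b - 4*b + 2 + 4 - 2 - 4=-5*b^3 + 7*b^2 + 6*b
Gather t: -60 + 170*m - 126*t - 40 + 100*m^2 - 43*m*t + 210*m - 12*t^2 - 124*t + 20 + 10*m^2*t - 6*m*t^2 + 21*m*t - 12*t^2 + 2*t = 100*m^2 + 380*m + t^2*(-6*m - 24) + t*(10*m^2 - 22*m - 248) - 80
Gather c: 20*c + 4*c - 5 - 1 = 24*c - 6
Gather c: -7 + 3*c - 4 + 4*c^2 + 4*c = 4*c^2 + 7*c - 11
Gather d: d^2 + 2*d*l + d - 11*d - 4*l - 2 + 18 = d^2 + d*(2*l - 10) - 4*l + 16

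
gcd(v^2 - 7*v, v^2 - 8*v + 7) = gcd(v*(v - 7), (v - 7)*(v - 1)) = v - 7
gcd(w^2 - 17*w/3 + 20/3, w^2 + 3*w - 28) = w - 4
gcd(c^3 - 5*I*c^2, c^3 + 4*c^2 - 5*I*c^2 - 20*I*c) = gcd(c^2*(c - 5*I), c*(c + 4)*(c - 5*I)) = c^2 - 5*I*c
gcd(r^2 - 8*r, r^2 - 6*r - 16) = r - 8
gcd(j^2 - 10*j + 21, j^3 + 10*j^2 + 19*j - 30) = 1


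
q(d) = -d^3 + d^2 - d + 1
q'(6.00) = -97.00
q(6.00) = -185.00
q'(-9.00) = -262.00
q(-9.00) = 820.00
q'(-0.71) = -3.93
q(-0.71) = 2.57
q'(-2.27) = -21.00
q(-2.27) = 20.12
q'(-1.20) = -7.72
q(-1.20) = 5.37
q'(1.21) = -2.97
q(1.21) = -0.52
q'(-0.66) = -3.63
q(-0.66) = 2.38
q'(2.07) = -9.71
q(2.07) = -5.65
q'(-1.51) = -10.86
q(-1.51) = 8.23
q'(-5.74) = -111.32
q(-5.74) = 228.81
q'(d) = -3*d^2 + 2*d - 1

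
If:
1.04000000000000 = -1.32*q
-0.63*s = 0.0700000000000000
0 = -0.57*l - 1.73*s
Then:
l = 0.34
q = -0.79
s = -0.11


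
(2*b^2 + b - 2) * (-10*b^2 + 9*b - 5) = -20*b^4 + 8*b^3 + 19*b^2 - 23*b + 10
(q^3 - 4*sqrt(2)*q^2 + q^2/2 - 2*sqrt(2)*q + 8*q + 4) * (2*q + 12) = 2*q^4 - 8*sqrt(2)*q^3 + 13*q^3 - 52*sqrt(2)*q^2 + 22*q^2 - 24*sqrt(2)*q + 104*q + 48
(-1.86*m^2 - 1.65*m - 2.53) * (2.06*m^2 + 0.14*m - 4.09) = -3.8316*m^4 - 3.6594*m^3 + 2.1646*m^2 + 6.3943*m + 10.3477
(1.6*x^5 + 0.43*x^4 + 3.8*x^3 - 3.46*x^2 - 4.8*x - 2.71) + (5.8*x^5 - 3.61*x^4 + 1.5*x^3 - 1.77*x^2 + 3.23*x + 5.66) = 7.4*x^5 - 3.18*x^4 + 5.3*x^3 - 5.23*x^2 - 1.57*x + 2.95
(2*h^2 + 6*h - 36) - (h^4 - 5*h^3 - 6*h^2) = -h^4 + 5*h^3 + 8*h^2 + 6*h - 36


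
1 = 1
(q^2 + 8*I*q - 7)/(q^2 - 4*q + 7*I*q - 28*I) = (q + I)/(q - 4)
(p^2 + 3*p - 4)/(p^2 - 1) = (p + 4)/(p + 1)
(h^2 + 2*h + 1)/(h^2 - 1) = (h + 1)/(h - 1)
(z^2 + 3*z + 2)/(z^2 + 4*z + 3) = (z + 2)/(z + 3)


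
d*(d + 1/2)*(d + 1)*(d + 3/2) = d^4 + 3*d^3 + 11*d^2/4 + 3*d/4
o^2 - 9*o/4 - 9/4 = (o - 3)*(o + 3/4)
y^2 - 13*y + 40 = (y - 8)*(y - 5)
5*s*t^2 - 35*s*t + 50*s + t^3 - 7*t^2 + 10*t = (5*s + t)*(t - 5)*(t - 2)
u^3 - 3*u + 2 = (u - 1)^2*(u + 2)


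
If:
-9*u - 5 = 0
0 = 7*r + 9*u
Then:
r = 5/7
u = -5/9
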